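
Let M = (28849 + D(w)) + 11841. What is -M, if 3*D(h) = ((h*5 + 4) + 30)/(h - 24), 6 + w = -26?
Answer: -162763/4 ≈ -40691.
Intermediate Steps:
w = -32 (w = -6 - 26 = -32)
D(h) = (34 + 5*h)/(3*(-24 + h)) (D(h) = (((h*5 + 4) + 30)/(h - 24))/3 = (((5*h + 4) + 30)/(-24 + h))/3 = (((4 + 5*h) + 30)/(-24 + h))/3 = ((34 + 5*h)/(-24 + h))/3 = (34 + 5*h)/(3*(-24 + h)))
M = 162763/4 (M = (28849 + (34 + 5*(-32))/(3*(-24 - 32))) + 11841 = (28849 + (⅓)*(34 - 160)/(-56)) + 11841 = (28849 + (⅓)*(-1/56)*(-126)) + 11841 = (28849 + ¾) + 11841 = 115399/4 + 11841 = 162763/4 ≈ 40691.)
-M = -1*162763/4 = -162763/4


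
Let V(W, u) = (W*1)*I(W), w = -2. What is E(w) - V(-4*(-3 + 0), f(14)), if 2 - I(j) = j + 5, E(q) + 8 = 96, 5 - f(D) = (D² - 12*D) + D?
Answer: 268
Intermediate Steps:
f(D) = 5 - D² + 11*D (f(D) = 5 - ((D² - 12*D) + D) = 5 - (D² - 11*D) = 5 + (-D² + 11*D) = 5 - D² + 11*D)
E(q) = 88 (E(q) = -8 + 96 = 88)
I(j) = -3 - j (I(j) = 2 - (j + 5) = 2 - (5 + j) = 2 + (-5 - j) = -3 - j)
V(W, u) = W*(-3 - W) (V(W, u) = (W*1)*(-3 - W) = W*(-3 - W))
E(w) - V(-4*(-3 + 0), f(14)) = 88 - (-1)*(-4*(-3 + 0))*(3 - 4*(-3 + 0)) = 88 - (-1)*(-4*(-3))*(3 - 4*(-3)) = 88 - (-1)*12*(3 + 12) = 88 - (-1)*12*15 = 88 - 1*(-180) = 88 + 180 = 268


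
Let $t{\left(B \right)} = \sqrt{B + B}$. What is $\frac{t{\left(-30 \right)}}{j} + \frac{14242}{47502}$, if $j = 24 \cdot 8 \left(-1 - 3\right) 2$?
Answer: $\frac{7121}{23751} - \frac{i \sqrt{15}}{768} \approx 0.29982 - 0.0050429 i$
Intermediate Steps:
$t{\left(B \right)} = \sqrt{2} \sqrt{B}$ ($t{\left(B \right)} = \sqrt{2 B} = \sqrt{2} \sqrt{B}$)
$j = -1536$ ($j = 192 \left(\left(-4\right) 2\right) = 192 \left(-8\right) = -1536$)
$\frac{t{\left(-30 \right)}}{j} + \frac{14242}{47502} = \frac{\sqrt{2} \sqrt{-30}}{-1536} + \frac{14242}{47502} = \sqrt{2} i \sqrt{30} \left(- \frac{1}{1536}\right) + 14242 \cdot \frac{1}{47502} = 2 i \sqrt{15} \left(- \frac{1}{1536}\right) + \frac{7121}{23751} = - \frac{i \sqrt{15}}{768} + \frac{7121}{23751} = \frac{7121}{23751} - \frac{i \sqrt{15}}{768}$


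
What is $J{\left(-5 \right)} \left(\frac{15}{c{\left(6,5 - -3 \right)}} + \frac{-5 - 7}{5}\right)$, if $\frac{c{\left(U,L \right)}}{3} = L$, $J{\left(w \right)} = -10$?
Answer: $\frac{71}{4} \approx 17.75$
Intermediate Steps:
$c{\left(U,L \right)} = 3 L$
$J{\left(-5 \right)} \left(\frac{15}{c{\left(6,5 - -3 \right)}} + \frac{-5 - 7}{5}\right) = - 10 \left(\frac{15}{3 \left(5 - -3\right)} + \frac{-5 - 7}{5}\right) = - 10 \left(\frac{15}{3 \left(5 + 3\right)} + \left(-5 - 7\right) \frac{1}{5}\right) = - 10 \left(\frac{15}{3 \cdot 8} - \frac{12}{5}\right) = - 10 \left(\frac{15}{24} - \frac{12}{5}\right) = - 10 \left(15 \cdot \frac{1}{24} - \frac{12}{5}\right) = - 10 \left(\frac{5}{8} - \frac{12}{5}\right) = \left(-10\right) \left(- \frac{71}{40}\right) = \frac{71}{4}$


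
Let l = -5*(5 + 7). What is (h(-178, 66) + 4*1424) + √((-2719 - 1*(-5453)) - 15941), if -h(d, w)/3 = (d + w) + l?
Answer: 6212 + I*√13207 ≈ 6212.0 + 114.92*I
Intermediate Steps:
l = -60 (l = -5*12 = -60)
h(d, w) = 180 - 3*d - 3*w (h(d, w) = -3*((d + w) - 60) = -3*(-60 + d + w) = 180 - 3*d - 3*w)
(h(-178, 66) + 4*1424) + √((-2719 - 1*(-5453)) - 15941) = ((180 - 3*(-178) - 3*66) + 4*1424) + √((-2719 - 1*(-5453)) - 15941) = ((180 + 534 - 198) + 5696) + √((-2719 + 5453) - 15941) = (516 + 5696) + √(2734 - 15941) = 6212 + √(-13207) = 6212 + I*√13207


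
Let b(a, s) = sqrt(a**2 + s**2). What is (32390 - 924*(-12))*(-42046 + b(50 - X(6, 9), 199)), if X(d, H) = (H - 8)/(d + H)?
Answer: -1828075988 + 43478*sqrt(9471226)/15 ≈ -1.8192e+9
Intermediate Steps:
X(d, H) = (-8 + H)/(H + d)
(32390 - 924*(-12))*(-42046 + b(50 - X(6, 9), 199)) = (32390 - 924*(-12))*(-42046 + sqrt((50 - (-8 + 9)/(9 + 6))**2 + 199**2)) = (32390 + 11088)*(-42046 + sqrt((50 - 1/15)**2 + 39601)) = 43478*(-42046 + sqrt((50 - 1/15)**2 + 39601)) = 43478*(-42046 + sqrt((749/15)**2 + 39601)) = 43478*(-42046 + sqrt(561001/225 + 39601)) = 43478*(-42046 + sqrt(9471226/225)) = 43478*(-42046 + sqrt(9471226)/15) = -1828075988 + 43478*sqrt(9471226)/15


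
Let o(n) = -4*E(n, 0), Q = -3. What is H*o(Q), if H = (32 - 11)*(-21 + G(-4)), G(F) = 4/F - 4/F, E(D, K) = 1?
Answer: 1764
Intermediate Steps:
o(n) = -4 (o(n) = -4*1 = -4)
G(F) = 0
H = -441 (H = (32 - 11)*(-21 + 0) = 21*(-21) = -441)
H*o(Q) = -441*(-4) = 1764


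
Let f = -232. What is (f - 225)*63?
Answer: -28791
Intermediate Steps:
(f - 225)*63 = (-232 - 225)*63 = -457*63 = -28791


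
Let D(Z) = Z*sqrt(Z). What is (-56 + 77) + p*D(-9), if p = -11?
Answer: 21 + 297*I ≈ 21.0 + 297.0*I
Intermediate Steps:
D(Z) = Z**(3/2)
(-56 + 77) + p*D(-9) = (-56 + 77) - (-297)*I = 21 - (-297)*I = 21 + 297*I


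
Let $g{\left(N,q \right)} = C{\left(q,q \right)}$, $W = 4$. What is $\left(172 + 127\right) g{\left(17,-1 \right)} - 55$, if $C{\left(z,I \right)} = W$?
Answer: $1141$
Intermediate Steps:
$C{\left(z,I \right)} = 4$
$g{\left(N,q \right)} = 4$
$\left(172 + 127\right) g{\left(17,-1 \right)} - 55 = \left(172 + 127\right) 4 - 55 = 299 \cdot 4 - 55 = 1196 - 55 = 1141$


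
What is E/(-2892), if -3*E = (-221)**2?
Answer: 48841/8676 ≈ 5.6294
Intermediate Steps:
E = -48841/3 (E = -1/3*(-221)**2 = -1/3*48841 = -48841/3 ≈ -16280.)
E/(-2892) = -48841/3/(-2892) = -48841/3*(-1/2892) = 48841/8676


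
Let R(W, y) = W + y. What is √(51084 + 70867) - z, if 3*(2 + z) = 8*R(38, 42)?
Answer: -634/3 + √121951 ≈ 137.88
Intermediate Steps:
z = 634/3 (z = -2 + (8*(38 + 42))/3 = -2 + (8*80)/3 = -2 + (⅓)*640 = -2 + 640/3 = 634/3 ≈ 211.33)
√(51084 + 70867) - z = √(51084 + 70867) - 1*634/3 = √121951 - 634/3 = -634/3 + √121951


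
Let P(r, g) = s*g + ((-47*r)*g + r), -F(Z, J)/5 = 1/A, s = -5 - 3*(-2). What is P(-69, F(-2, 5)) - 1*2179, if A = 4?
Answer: -6303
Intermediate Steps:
s = 1 (s = -5 + 6 = 1)
F(Z, J) = -5/4
P(r, g) = g + r - 47*g*r (P(r, g) = 1*g + ((-47*r)*g + r) = g + (-47*g*r + r) = g + (r - 47*g*r) = g + r - 47*g*r)
P(-69, F(-2, 5)) - 1*2179 = (-5/4 - 69 - 47*(-5/4)*(-69)) - 1*2179 = (-5/4 - 69 - 16215/4) - 2179 = -4124 - 2179 = -6303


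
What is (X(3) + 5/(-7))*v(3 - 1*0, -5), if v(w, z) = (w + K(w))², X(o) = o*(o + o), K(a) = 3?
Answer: 4356/7 ≈ 622.29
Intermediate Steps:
X(o) = 2*o² (X(o) = o*(2*o) = 2*o²)
v(w, z) = (3 + w)² (v(w, z) = (w + 3)² = (3 + w)²)
(X(3) + 5/(-7))*v(3 - 1*0, -5) = (2*3² + 5/(-7))*(3 + (3 - 1*0))² = (2*9 + 5*(-⅐))*(3 + (3 + 0))² = (18 - 5/7)*(3 + 3)² = (121/7)*6² = (121/7)*36 = 4356/7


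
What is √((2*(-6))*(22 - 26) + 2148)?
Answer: 6*√61 ≈ 46.862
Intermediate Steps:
√((2*(-6))*(22 - 26) + 2148) = √(-12*(-4) + 2148) = √(48 + 2148) = √2196 = 6*√61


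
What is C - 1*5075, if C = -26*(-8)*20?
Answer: -915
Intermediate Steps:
C = 4160 (C = 208*20 = 4160)
C - 1*5075 = 4160 - 1*5075 = 4160 - 5075 = -915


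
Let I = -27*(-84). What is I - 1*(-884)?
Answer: 3152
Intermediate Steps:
I = 2268
I - 1*(-884) = 2268 - 1*(-884) = 2268 + 884 = 3152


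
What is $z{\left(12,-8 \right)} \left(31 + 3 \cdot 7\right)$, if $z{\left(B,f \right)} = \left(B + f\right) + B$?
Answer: $832$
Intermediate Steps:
$z{\left(B,f \right)} = f + 2 B$
$z{\left(12,-8 \right)} \left(31 + 3 \cdot 7\right) = \left(-8 + 2 \cdot 12\right) \left(31 + 3 \cdot 7\right) = \left(-8 + 24\right) \left(31 + 21\right) = 16 \cdot 52 = 832$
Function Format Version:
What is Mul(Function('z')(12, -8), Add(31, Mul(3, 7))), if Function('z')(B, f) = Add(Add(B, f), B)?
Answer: 832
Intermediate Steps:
Function('z')(B, f) = Add(f, Mul(2, B))
Mul(Function('z')(12, -8), Add(31, Mul(3, 7))) = Mul(Add(-8, Mul(2, 12)), Add(31, Mul(3, 7))) = Mul(Add(-8, 24), Add(31, 21)) = Mul(16, 52) = 832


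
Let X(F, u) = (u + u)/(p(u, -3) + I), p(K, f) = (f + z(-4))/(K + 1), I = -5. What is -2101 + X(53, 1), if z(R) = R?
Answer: -35721/17 ≈ -2101.2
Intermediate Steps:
p(K, f) = (-4 + f)/(1 + K) (p(K, f) = (f - 4)/(K + 1) = (-4 + f)/(1 + K))
X(F, u) = 2*u/(-5 - 7/(1 + u)) (X(F, u) = (u + u)/((-4 - 3)/(1 + u) - 5) = (2*u)/(-7/(1 + u) - 5) = (2*u)/(-5 - 7/(1 + u)) = 2*u/(-5 - 7/(1 + u)))
-2101 + X(53, 1) = -2101 - 2*1*(1 + 1)/(12 + 5*1) = -2101 - 2*1*2/(12 + 5) = -2101 - 2*1*2/17 = -2101 - 2*1*1/17*2 = -2101 - 4/17 = -35721/17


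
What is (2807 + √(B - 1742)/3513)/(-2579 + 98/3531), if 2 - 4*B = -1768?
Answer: -9911517/9106351 - 1177*I*√5198/21327074042 ≈ -1.0884 - 3.9789e-6*I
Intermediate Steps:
B = 885/2 (B = ½ - ¼*(-1768) = ½ + 442 = 885/2 ≈ 442.50)
(2807 + √(B - 1742)/3513)/(-2579 + 98/3531) = (2807 + √(885/2 - 1742)/3513)/(-2579 + 98/3531) = (2807 + √(-2599/2)*(1/3513))/(-2579 + 98*(1/3531)) = (2807 + (I*√5198/2)*(1/3513))/(-2579 + 98/3531) = (2807 + I*√5198/7026)/(-9106351/3531) = (2807 + I*√5198/7026)*(-3531/9106351) = -9911517/9106351 - 1177*I*√5198/21327074042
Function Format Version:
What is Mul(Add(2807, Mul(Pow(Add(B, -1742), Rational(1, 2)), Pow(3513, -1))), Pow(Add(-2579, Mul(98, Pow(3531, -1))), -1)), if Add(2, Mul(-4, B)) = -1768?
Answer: Add(Rational(-9911517, 9106351), Mul(Rational(-1177, 21327074042), I, Pow(5198, Rational(1, 2)))) ≈ Add(-1.0884, Mul(-3.9789e-6, I))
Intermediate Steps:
B = Rational(885, 2) (B = Add(Rational(1, 2), Mul(Rational(-1, 4), -1768)) = Add(Rational(1, 2), 442) = Rational(885, 2) ≈ 442.50)
Mul(Add(2807, Mul(Pow(Add(B, -1742), Rational(1, 2)), Pow(3513, -1))), Pow(Add(-2579, Mul(98, Pow(3531, -1))), -1)) = Mul(Add(2807, Mul(Pow(Add(Rational(885, 2), -1742), Rational(1, 2)), Pow(3513, -1))), Pow(Add(-2579, Mul(98, Pow(3531, -1))), -1)) = Mul(Add(2807, Mul(Pow(Rational(-2599, 2), Rational(1, 2)), Rational(1, 3513))), Pow(Add(-2579, Mul(98, Rational(1, 3531))), -1)) = Mul(Add(2807, Mul(Mul(Rational(1, 2), I, Pow(5198, Rational(1, 2))), Rational(1, 3513))), Pow(Add(-2579, Rational(98, 3531)), -1)) = Mul(Add(2807, Mul(Rational(1, 7026), I, Pow(5198, Rational(1, 2)))), Pow(Rational(-9106351, 3531), -1)) = Mul(Add(2807, Mul(Rational(1, 7026), I, Pow(5198, Rational(1, 2)))), Rational(-3531, 9106351)) = Add(Rational(-9911517, 9106351), Mul(Rational(-1177, 21327074042), I, Pow(5198, Rational(1, 2))))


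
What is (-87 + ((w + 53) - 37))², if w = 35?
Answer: 1296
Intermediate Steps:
(-87 + ((w + 53) - 37))² = (-87 + ((35 + 53) - 37))² = (-87 + (88 - 37))² = (-87 + 51)² = (-36)² = 1296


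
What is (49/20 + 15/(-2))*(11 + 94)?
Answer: -2121/4 ≈ -530.25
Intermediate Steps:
(49/20 + 15/(-2))*(11 + 94) = (49*(1/20) + 15*(-½))*105 = (49/20 - 15/2)*105 = -101/20*105 = -2121/4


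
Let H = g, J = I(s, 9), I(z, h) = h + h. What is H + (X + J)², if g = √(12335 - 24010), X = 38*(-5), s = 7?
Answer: 29584 + 5*I*√467 ≈ 29584.0 + 108.05*I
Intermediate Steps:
I(z, h) = 2*h
X = -190
J = 18 (J = 2*9 = 18)
g = 5*I*√467 (g = √(-11675) = 5*I*√467 ≈ 108.05*I)
H = 5*I*√467 ≈ 108.05*I
H + (X + J)² = 5*I*√467 + (-190 + 18)² = 5*I*√467 + (-172)² = 5*I*√467 + 29584 = 29584 + 5*I*√467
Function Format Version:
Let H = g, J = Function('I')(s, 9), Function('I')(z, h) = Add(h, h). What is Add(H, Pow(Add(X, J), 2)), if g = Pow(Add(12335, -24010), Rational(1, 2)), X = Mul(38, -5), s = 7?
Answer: Add(29584, Mul(5, I, Pow(467, Rational(1, 2)))) ≈ Add(29584., Mul(108.05, I))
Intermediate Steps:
Function('I')(z, h) = Mul(2, h)
X = -190
J = 18 (J = Mul(2, 9) = 18)
g = Mul(5, I, Pow(467, Rational(1, 2))) (g = Pow(-11675, Rational(1, 2)) = Mul(5, I, Pow(467, Rational(1, 2))) ≈ Mul(108.05, I))
H = Mul(5, I, Pow(467, Rational(1, 2))) ≈ Mul(108.05, I)
Add(H, Pow(Add(X, J), 2)) = Add(Mul(5, I, Pow(467, Rational(1, 2))), Pow(Add(-190, 18), 2)) = Add(Mul(5, I, Pow(467, Rational(1, 2))), Pow(-172, 2)) = Add(Mul(5, I, Pow(467, Rational(1, 2))), 29584) = Add(29584, Mul(5, I, Pow(467, Rational(1, 2))))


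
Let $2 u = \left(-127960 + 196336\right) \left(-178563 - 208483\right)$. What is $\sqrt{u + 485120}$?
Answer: $2 i \sqrt{3307960882} \approx 1.1503 \cdot 10^{5} i$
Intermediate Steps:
$u = -13232328648$ ($u = \frac{\left(-127960 + 196336\right) \left(-178563 - 208483\right)}{2} = \frac{68376 \left(-387046\right)}{2} = \frac{1}{2} \left(-26464657296\right) = -13232328648$)
$\sqrt{u + 485120} = \sqrt{-13232328648 + 485120} = \sqrt{-13231843528} = 2 i \sqrt{3307960882}$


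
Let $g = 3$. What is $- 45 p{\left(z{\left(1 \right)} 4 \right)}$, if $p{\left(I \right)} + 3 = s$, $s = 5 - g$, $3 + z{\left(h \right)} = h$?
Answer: $45$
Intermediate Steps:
$z{\left(h \right)} = -3 + h$
$s = 2$ ($s = 5 - 3 = 2$)
$p{\left(I \right)} = -1$ ($p{\left(I \right)} = -3 + 2 = -1$)
$- 45 p{\left(z{\left(1 \right)} 4 \right)} = \left(-45\right) \left(-1\right) = 45$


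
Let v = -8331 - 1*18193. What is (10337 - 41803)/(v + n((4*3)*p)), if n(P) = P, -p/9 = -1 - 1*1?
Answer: 15733/13154 ≈ 1.1961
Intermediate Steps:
v = -26524 (v = -8331 - 18193 = -26524)
p = 18 (p = -9*(-1 - 1*1) = -9*(-1 - 1) = -9*(-2) = 18)
(10337 - 41803)/(v + n((4*3)*p)) = (10337 - 41803)/(-26524 + (4*3)*18) = -31466/(-26524 + 12*18) = -31466/(-26524 + 216) = -31466/(-26308) = -31466*(-1/26308) = 15733/13154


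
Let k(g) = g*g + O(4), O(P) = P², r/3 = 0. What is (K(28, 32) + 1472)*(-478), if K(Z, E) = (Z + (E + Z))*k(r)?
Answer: -1376640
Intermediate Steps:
r = 0 (r = 3*0 = 0)
k(g) = 16 + g² (k(g) = g*g + 4² = g² + 16 = 16 + g²)
K(Z, E) = 16*E + 32*Z (K(Z, E) = (Z + (E + Z))*(16 + 0²) = (E + 2*Z)*(16 + 0) = (E + 2*Z)*16 = 16*E + 32*Z)
(K(28, 32) + 1472)*(-478) = ((16*32 + 32*28) + 1472)*(-478) = ((512 + 896) + 1472)*(-478) = (1408 + 1472)*(-478) = 2880*(-478) = -1376640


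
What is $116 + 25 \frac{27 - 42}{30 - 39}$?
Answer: $\frac{473}{3} \approx 157.67$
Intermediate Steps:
$116 + 25 \frac{27 - 42}{30 - 39} = 116 + 25 \frac{27 - 42}{-9} = 116 + 25 \left(27 - 42\right) \left(- \frac{1}{9}\right) = 116 + 25 \left(\left(-15\right) \left(- \frac{1}{9}\right)\right) = 116 + 25 \cdot \frac{5}{3} = 116 + \frac{125}{3} = \frac{473}{3}$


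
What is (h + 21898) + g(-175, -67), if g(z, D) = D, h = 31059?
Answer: 52890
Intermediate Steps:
(h + 21898) + g(-175, -67) = (31059 + 21898) - 67 = 52957 - 67 = 52890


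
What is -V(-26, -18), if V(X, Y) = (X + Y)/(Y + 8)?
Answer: -22/5 ≈ -4.4000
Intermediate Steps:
V(X, Y) = (X + Y)/(8 + Y)
-V(-26, -18) = -(-26 - 18)/(8 - 18) = -(-44)/(-10) = -(-1)*(-44)/10 = -1*22/5 = -22/5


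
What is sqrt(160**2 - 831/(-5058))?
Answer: sqrt(72770924622)/1686 ≈ 160.00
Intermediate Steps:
sqrt(160**2 - 831/(-5058)) = sqrt(25600 - 831*(-1/5058)) = sqrt(25600 + 277/1686) = sqrt(43161877/1686) = sqrt(72770924622)/1686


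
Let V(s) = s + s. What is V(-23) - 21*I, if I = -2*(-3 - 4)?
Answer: -340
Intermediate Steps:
V(s) = 2*s
I = 14 (I = -2*(-7) = 14)
V(-23) - 21*I = 2*(-23) - 21*14 = -46 - 294 = -340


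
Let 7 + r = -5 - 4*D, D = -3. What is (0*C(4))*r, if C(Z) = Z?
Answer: 0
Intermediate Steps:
r = 0 (r = -7 + (-5 - 4*(-3)) = -7 + (-5 + 12) = -7 + 7 = 0)
(0*C(4))*r = (0*4)*0 = 0*0 = 0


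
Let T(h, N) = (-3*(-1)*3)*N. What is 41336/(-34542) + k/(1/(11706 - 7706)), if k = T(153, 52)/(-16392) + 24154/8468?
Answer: 282041055087452/24972328881 ≈ 11294.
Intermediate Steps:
T(h, N) = 9*N (T(h, N) = (3*3)*N = 9*N)
k = 4083014/1445911 (k = (9*52)/(-16392) + 24154/8468 = 468*(-1/16392) + 24154*(1/8468) = -39/1366 + 12077/4234 = 4083014/1445911 ≈ 2.8238)
41336/(-34542) + k/(1/(11706 - 7706)) = 41336/(-34542) + 4083014/(1445911*(1/(11706 - 7706))) = 41336*(-1/34542) + 4083014/(1445911*(1/4000)) = -20668/17271 + 4083014/(1445911*(1/4000)) = -20668/17271 + (4083014/1445911)*4000 = -20668/17271 + 16332056000/1445911 = 282041055087452/24972328881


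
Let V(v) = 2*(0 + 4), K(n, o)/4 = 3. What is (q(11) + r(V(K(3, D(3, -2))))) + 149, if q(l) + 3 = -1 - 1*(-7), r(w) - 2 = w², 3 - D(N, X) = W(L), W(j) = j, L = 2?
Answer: 218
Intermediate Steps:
D(N, X) = 1 (D(N, X) = 3 - 1*2 = 3 - 2 = 1)
K(n, o) = 12 (K(n, o) = 4*3 = 12)
V(v) = 8 (V(v) = 2*4 = 8)
r(w) = 2 + w²
q(l) = 3 (q(l) = -3 + (-1 - 1*(-7)) = -3 + (-1 + 7) = -3 + 6 = 3)
(q(11) + r(V(K(3, D(3, -2))))) + 149 = (3 + (2 + 8²)) + 149 = (3 + (2 + 64)) + 149 = (3 + 66) + 149 = 69 + 149 = 218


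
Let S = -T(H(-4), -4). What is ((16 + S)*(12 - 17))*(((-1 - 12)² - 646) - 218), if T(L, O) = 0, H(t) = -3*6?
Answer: 55600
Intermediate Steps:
H(t) = -18
S = 0 (S = -1*0 = 0)
((16 + S)*(12 - 17))*(((-1 - 12)² - 646) - 218) = ((16 + 0)*(12 - 17))*(((-1 - 12)² - 646) - 218) = (16*(-5))*(((-13)² - 646) - 218) = -80*((169 - 646) - 218) = -80*(-477 - 218) = -80*(-695) = 55600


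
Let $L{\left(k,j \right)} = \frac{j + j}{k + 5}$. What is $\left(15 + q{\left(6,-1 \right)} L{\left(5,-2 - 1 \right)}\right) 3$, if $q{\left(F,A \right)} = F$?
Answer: $\frac{171}{5} \approx 34.2$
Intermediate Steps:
$L{\left(k,j \right)} = \frac{2 j}{5 + k}$
$\left(15 + q{\left(6,-1 \right)} L{\left(5,-2 - 1 \right)}\right) 3 = \left(15 + 6 \frac{2 \left(-2 - 1\right)}{5 + 5}\right) 3 = \left(15 + 6 \frac{2 \left(-2 - 1\right)}{10}\right) 3 = \left(15 + 6 \cdot 2 \left(-3\right) \frac{1}{10}\right) 3 = \left(15 + 6 \left(- \frac{3}{5}\right)\right) 3 = \left(15 - \frac{18}{5}\right) 3 = \frac{57}{5} \cdot 3 = \frac{171}{5}$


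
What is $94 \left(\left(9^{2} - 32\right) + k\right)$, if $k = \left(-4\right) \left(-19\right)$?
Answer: $11750$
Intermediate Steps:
$k = 76$
$94 \left(\left(9^{2} - 32\right) + k\right) = 94 \left(\left(9^{2} - 32\right) + 76\right) = 94 \left(\left(81 - 32\right) + 76\right) = 94 \left(49 + 76\right) = 94 \cdot 125 = 11750$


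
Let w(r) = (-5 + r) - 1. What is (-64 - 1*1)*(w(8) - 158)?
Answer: 10140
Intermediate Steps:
w(r) = -6 + r
(-64 - 1*1)*(w(8) - 158) = (-64 - 1*1)*((-6 + 8) - 158) = (-64 - 1)*(2 - 158) = -65*(-156) = 10140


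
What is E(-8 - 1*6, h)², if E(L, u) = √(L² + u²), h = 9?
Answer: 277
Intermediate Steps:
E(-8 - 1*6, h)² = (√((-8 - 1*6)² + 9²))² = (√((-8 - 6)² + 81))² = (√((-14)² + 81))² = (√(196 + 81))² = (√277)² = 277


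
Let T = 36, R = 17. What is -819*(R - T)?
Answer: 15561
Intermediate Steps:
-819*(R - T) = -819*(17 - 1*36) = -819*(17 - 36) = -819*(-19) = 15561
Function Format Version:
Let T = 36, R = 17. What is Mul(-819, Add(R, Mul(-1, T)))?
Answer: 15561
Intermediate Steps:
Mul(-819, Add(R, Mul(-1, T))) = Mul(-819, Add(17, Mul(-1, 36))) = Mul(-819, Add(17, -36)) = Mul(-819, -19) = 15561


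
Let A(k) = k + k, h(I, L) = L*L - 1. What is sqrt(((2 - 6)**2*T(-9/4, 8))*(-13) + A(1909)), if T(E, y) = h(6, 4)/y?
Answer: 2*sqrt(857) ≈ 58.549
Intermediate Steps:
h(I, L) = -1 + L**2 (h(I, L) = L**2 - 1 = -1 + L**2)
A(k) = 2*k
T(E, y) = 15/y (T(E, y) = (-1 + 4**2)/y = (-1 + 16)/y = 15/y)
sqrt(((2 - 6)**2*T(-9/4, 8))*(-13) + A(1909)) = sqrt(((2 - 6)**2*(15/8))*(-13) + 2*1909) = sqrt(((-4)**2*(15*(1/8)))*(-13) + 3818) = sqrt((16*(15/8))*(-13) + 3818) = sqrt(30*(-13) + 3818) = sqrt(-390 + 3818) = sqrt(3428) = 2*sqrt(857)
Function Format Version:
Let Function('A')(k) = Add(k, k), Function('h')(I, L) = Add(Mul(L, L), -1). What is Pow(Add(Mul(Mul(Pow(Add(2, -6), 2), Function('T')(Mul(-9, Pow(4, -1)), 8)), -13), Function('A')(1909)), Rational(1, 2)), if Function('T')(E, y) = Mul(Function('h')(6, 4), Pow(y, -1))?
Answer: Mul(2, Pow(857, Rational(1, 2))) ≈ 58.549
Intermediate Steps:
Function('h')(I, L) = Add(-1, Pow(L, 2)) (Function('h')(I, L) = Add(Pow(L, 2), -1) = Add(-1, Pow(L, 2)))
Function('A')(k) = Mul(2, k)
Function('T')(E, y) = Mul(15, Pow(y, -1)) (Function('T')(E, y) = Mul(Add(-1, Pow(4, 2)), Pow(y, -1)) = Mul(Add(-1, 16), Pow(y, -1)) = Mul(15, Pow(y, -1)))
Pow(Add(Mul(Mul(Pow(Add(2, -6), 2), Function('T')(Mul(-9, Pow(4, -1)), 8)), -13), Function('A')(1909)), Rational(1, 2)) = Pow(Add(Mul(Mul(Pow(Add(2, -6), 2), Mul(15, Pow(8, -1))), -13), Mul(2, 1909)), Rational(1, 2)) = Pow(Add(Mul(Mul(Pow(-4, 2), Mul(15, Rational(1, 8))), -13), 3818), Rational(1, 2)) = Pow(Add(Mul(Mul(16, Rational(15, 8)), -13), 3818), Rational(1, 2)) = Pow(Add(Mul(30, -13), 3818), Rational(1, 2)) = Pow(Add(-390, 3818), Rational(1, 2)) = Pow(3428, Rational(1, 2)) = Mul(2, Pow(857, Rational(1, 2)))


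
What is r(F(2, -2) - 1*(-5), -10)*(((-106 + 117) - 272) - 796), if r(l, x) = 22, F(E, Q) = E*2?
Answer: -23254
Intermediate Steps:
F(E, Q) = 2*E
r(F(2, -2) - 1*(-5), -10)*(((-106 + 117) - 272) - 796) = 22*(((-106 + 117) - 272) - 796) = 22*((11 - 272) - 796) = 22*(-261 - 796) = 22*(-1057) = -23254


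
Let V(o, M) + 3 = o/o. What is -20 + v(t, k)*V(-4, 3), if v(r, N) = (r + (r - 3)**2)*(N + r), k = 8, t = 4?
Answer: -140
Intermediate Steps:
v(r, N) = (N + r)*(r + (-3 + r)**2) (v(r, N) = (r + (-3 + r)**2)*(N + r) = (N + r)*(r + (-3 + r)**2))
V(o, M) = -2 (V(o, M) = -3 + o/o = -3 + 1 = -2)
-20 + v(t, k)*V(-4, 3) = -20 + (4**2 + 8*4 + 8*(-3 + 4)**2 + 4*(-3 + 4)**2)*(-2) = -20 + (16 + 32 + 8*1**2 + 4*1**2)*(-2) = -20 + (16 + 32 + 8*1 + 4*1)*(-2) = -20 + (16 + 32 + 8 + 4)*(-2) = -20 + 60*(-2) = -20 - 120 = -140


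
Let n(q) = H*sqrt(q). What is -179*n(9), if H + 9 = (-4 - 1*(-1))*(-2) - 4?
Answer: 3759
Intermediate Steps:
H = -7 (H = -9 + ((-4 - 1*(-1))*(-2) - 4) = -9 + ((-4 + 1)*(-2) - 4) = -9 + (-3*(-2) - 4) = -9 + (6 - 4) = -9 + 2 = -7)
n(q) = -7*sqrt(q)
-179*n(9) = -(-1253)*sqrt(9) = -(-1253)*3 = -179*(-21) = 3759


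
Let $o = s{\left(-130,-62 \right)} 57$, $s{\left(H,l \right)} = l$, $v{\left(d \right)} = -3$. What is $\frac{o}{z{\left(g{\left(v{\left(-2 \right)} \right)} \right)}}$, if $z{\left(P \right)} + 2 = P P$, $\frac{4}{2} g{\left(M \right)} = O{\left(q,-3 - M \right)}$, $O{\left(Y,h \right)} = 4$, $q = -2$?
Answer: $-1767$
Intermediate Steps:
$g{\left(M \right)} = 2$ ($g{\left(M \right)} = \frac{1}{2} \cdot 4 = 2$)
$z{\left(P \right)} = -2 + P^{2}$ ($z{\left(P \right)} = -2 + P P = -2 + P^{2}$)
$o = -3534$ ($o = \left(-62\right) 57 = -3534$)
$\frac{o}{z{\left(g{\left(v{\left(-2 \right)} \right)} \right)}} = - \frac{3534}{-2 + 2^{2}} = - \frac{3534}{-2 + 4} = - \frac{3534}{2} = \left(-3534\right) \frac{1}{2} = -1767$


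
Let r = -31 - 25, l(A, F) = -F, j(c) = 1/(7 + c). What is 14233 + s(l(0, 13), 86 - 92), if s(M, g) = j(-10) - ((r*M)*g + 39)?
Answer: 55685/3 ≈ 18562.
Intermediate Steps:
r = -56
s(M, g) = -118/3 + 56*M*g (s(M, g) = 1/(7 - 10) - ((-56*M)*g + 39) = 1/(-3) - (-56*M*g + 39) = -1/3 - (39 - 56*M*g) = -1/3 + (-39 + 56*M*g) = -118/3 + 56*M*g)
14233 + s(l(0, 13), 86 - 92) = 14233 + (-118/3 + 56*(-1*13)*(86 - 92)) = 14233 + (-118/3 + 56*(-13)*(-6)) = 14233 + (-118/3 + 4368) = 14233 + 12986/3 = 55685/3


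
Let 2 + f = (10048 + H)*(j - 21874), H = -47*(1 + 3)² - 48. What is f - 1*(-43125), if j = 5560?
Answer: -150828749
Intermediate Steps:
H = -800 (H = -47*4² - 48 = -47*16 - 48 = -752 - 48 = -800)
f = -150871874 (f = -2 + (10048 - 800)*(5560 - 21874) = -2 + 9248*(-16314) = -2 - 150871872 = -150871874)
f - 1*(-43125) = -150871874 - 1*(-43125) = -150871874 + 43125 = -150828749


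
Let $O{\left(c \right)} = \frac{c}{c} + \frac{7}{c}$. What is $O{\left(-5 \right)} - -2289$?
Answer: $\frac{11443}{5} \approx 2288.6$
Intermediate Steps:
$O{\left(c \right)} = 1 + \frac{7}{c}$
$O{\left(-5 \right)} - -2289 = \frac{7 - 5}{-5} - -2289 = \left(- \frac{1}{5}\right) 2 + 2289 = - \frac{2}{5} + 2289 = \frac{11443}{5}$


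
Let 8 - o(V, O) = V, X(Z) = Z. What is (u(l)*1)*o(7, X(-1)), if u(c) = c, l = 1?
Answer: 1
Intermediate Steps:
o(V, O) = 8 - V
(u(l)*1)*o(7, X(-1)) = (1*1)*(8 - 1*7) = 1*(8 - 7) = 1*1 = 1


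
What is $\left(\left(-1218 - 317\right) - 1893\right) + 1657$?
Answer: $-1771$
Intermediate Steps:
$\left(\left(-1218 - 317\right) - 1893\right) + 1657 = \left(-1535 - 1893\right) + 1657 = -3428 + 1657 = -1771$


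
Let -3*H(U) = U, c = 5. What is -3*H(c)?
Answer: 5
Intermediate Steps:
H(U) = -U/3
-3*H(c) = -(-1)*5 = -3*(-5/3) = 5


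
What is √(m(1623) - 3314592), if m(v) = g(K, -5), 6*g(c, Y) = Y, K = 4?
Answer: I*√119325342/6 ≈ 1820.6*I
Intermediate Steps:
g(c, Y) = Y/6
m(v) = -⅚ (m(v) = (⅙)*(-5) = -⅚)
√(m(1623) - 3314592) = √(-⅚ - 3314592) = √(-19887557/6) = I*√119325342/6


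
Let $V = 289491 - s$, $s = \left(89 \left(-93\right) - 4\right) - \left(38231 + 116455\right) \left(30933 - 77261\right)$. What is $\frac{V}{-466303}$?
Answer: $\frac{7165995236}{466303} \approx 15368.0$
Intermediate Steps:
$s = 7166284727$ ($s = \left(-8277 - 4\right) - 154686 \left(-46328\right) = -8281 - -7166293008 = -8281 + 7166293008 = 7166284727$)
$V = -7165995236$ ($V = 289491 - 7166284727 = -7165995236$)
$\frac{V}{-466303} = - \frac{7165995236}{-466303} = \left(-7165995236\right) \left(- \frac{1}{466303}\right) = \frac{7165995236}{466303}$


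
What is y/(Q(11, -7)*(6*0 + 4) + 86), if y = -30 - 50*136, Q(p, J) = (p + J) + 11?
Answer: -3415/73 ≈ -46.781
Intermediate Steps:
Q(p, J) = 11 + J + p (Q(p, J) = (J + p) + 11 = 11 + J + p)
y = -6830 (y = -30 - 6800 = -6830)
y/(Q(11, -7)*(6*0 + 4) + 86) = -6830/((11 - 7 + 11)*(6*0 + 4) + 86) = -6830/(15*(0 + 4) + 86) = -6830/(15*4 + 86) = -6830/(60 + 86) = -6830/146 = -6830*1/146 = -3415/73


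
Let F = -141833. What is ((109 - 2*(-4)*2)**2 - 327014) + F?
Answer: -453222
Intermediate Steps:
((109 - 2*(-4)*2)**2 - 327014) + F = ((109 - 2*(-4)*2)**2 - 327014) - 141833 = ((109 + 8*2)**2 - 327014) - 141833 = ((109 + 16)**2 - 327014) - 141833 = (125**2 - 327014) - 141833 = (15625 - 327014) - 141833 = -311389 - 141833 = -453222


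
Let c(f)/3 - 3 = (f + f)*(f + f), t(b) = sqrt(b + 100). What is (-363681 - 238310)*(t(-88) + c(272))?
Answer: -534457843647 - 1203982*sqrt(3) ≈ -5.3446e+11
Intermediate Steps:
t(b) = sqrt(100 + b)
c(f) = 9 + 12*f**2 (c(f) = 9 + 3*((f + f)*(f + f)) = 9 + 3*((2*f)*(2*f)) = 9 + 3*(4*f**2) = 9 + 12*f**2)
(-363681 - 238310)*(t(-88) + c(272)) = (-363681 - 238310)*(sqrt(100 - 88) + (9 + 12*272**2)) = -601991*(sqrt(12) + (9 + 12*73984)) = -601991*(2*sqrt(3) + (9 + 887808)) = -601991*(2*sqrt(3) + 887817) = -601991*(887817 + 2*sqrt(3)) = -534457843647 - 1203982*sqrt(3)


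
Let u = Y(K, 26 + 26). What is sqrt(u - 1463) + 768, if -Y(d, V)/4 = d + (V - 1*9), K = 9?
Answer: 768 + I*sqrt(1671) ≈ 768.0 + 40.878*I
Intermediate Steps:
Y(d, V) = 36 - 4*V - 4*d (Y(d, V) = -4*(d + (V - 1*9)) = -4*(d + (V - 9)) = -4*(d + (-9 + V)) = -4*(-9 + V + d) = 36 - 4*V - 4*d)
u = -208 (u = 36 - 4*(26 + 26) - 4*9 = 36 - 4*52 - 36 = 36 - 208 - 36 = -208)
sqrt(u - 1463) + 768 = sqrt(-208 - 1463) + 768 = sqrt(-1671) + 768 = I*sqrt(1671) + 768 = 768 + I*sqrt(1671)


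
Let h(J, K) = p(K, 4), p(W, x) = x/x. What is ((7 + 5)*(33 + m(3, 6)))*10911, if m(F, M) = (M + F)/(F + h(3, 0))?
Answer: 4615353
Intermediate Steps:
p(W, x) = 1
h(J, K) = 1
m(F, M) = (F + M)/(1 + F) (m(F, M) = (M + F)/(F + 1) = (F + M)/(1 + F))
((7 + 5)*(33 + m(3, 6)))*10911 = ((7 + 5)*(33 + (3 + 6)/(1 + 3)))*10911 = (12*(33 + 9/4))*10911 = (12*(141/4))*10911 = 423*10911 = 4615353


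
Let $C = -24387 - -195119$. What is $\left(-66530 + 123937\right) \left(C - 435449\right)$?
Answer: $-15196608819$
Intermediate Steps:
$C = 170732$ ($C = -24387 + 195119 = 170732$)
$\left(-66530 + 123937\right) \left(C - 435449\right) = \left(-66530 + 123937\right) \left(170732 - 435449\right) = 57407 \left(-264717\right) = -15196608819$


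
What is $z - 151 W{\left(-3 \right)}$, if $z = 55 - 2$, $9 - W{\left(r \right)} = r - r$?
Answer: $-1306$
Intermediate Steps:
$W{\left(r \right)} = 9$ ($W{\left(r \right)} = 9 - \left(r - r\right) = 9 - 0 = 9 + 0 = 9$)
$z = 53$ ($z = 55 - 2 = 53$)
$z - 151 W{\left(-3 \right)} = 53 - 1359 = -1306$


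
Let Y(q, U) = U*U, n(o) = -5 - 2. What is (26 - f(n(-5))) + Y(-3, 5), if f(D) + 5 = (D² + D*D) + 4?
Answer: -46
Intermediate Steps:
n(o) = -7
Y(q, U) = U²
f(D) = -1 + 2*D² (f(D) = -5 + ((D² + D*D) + 4) = -5 + ((D² + D²) + 4) = -5 + (2*D² + 4) = -5 + (4 + 2*D²) = -1 + 2*D²)
(26 - f(n(-5))) + Y(-3, 5) = (26 - (-1 + 2*(-7)²)) + 5² = (26 - (-1 + 2*49)) + 25 = (26 - (-1 + 98)) + 25 = (26 - 1*97) + 25 = (26 - 97) + 25 = -71 + 25 = -46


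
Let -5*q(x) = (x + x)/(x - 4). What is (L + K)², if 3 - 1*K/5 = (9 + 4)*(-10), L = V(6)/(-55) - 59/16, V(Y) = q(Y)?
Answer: 8467349236641/19360000 ≈ 4.3736e+5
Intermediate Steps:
q(x) = -2*x/(5*(-4 + x)) (q(x) = -(x + x)/(5*(x - 4)) = -2*x/(5*(-4 + x)))
V(Y) = -2*Y/(-20 + 5*Y)
L = -16129/4400 (L = -2*6/(-20 + 5*6)/(-55) - 59/16 = -2*6/(-20 + 30)*(-1/55) - 59*1/16 = -2*6/10*(-1/55) - 59/16 = -2*6*⅒*(-1/55) - 59/16 = -6/5*(-1/55) - 59/16 = 6/275 - 59/16 = -16129/4400 ≈ -3.6657)
K = 665 (K = 15 - 5*(9 + 4)*(-10) = 15 - 65*(-10) = 15 - 5*(-130) = 15 + 650 = 665)
(L + K)² = (-16129/4400 + 665)² = (2909871/4400)² = 8467349236641/19360000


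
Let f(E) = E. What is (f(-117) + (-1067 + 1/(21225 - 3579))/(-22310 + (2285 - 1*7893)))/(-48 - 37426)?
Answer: 57620171995/18461229883272 ≈ 0.0031211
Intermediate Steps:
(f(-117) + (-1067 + 1/(21225 - 3579))/(-22310 + (2285 - 1*7893)))/(-48 - 37426) = (-117 + (-1067 + 1/(21225 - 3579))/(-22310 + (2285 - 1*7893)))/(-48 - 37426) = (-117 + (-1067 + 1/17646)/(-22310 + (2285 - 7893)))/(-37474) = (-117 + (-1067 + 1/17646)/(-22310 - 5608))*(-1/37474) = (-117 - 18828281/17646/(-27918))*(-1/37474) = (-117 - 18828281/17646*(-1/27918))*(-1/37474) = (-117 + 18828281/492641028)*(-1/37474) = -57620171995/492641028*(-1/37474) = 57620171995/18461229883272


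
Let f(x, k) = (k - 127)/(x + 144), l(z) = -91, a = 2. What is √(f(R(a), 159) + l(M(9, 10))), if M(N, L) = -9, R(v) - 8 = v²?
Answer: I*√138099/39 ≈ 9.5286*I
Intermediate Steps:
R(v) = 8 + v²
f(x, k) = (-127 + k)/(144 + x)
√(f(R(a), 159) + l(M(9, 10))) = √((-127 + 159)/(144 + (8 + 2²)) - 91) = √(32/(144 + (8 + 4)) - 91) = √(32/(144 + 12) - 91) = √(32/156 - 91) = √((1/156)*32 - 91) = √(8/39 - 91) = √(-3541/39) = I*√138099/39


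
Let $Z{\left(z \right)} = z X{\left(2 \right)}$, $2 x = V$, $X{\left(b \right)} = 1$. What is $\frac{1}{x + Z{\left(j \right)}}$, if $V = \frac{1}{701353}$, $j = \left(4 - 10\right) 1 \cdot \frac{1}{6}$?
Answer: $- \frac{1402706}{1402705} \approx -1.0$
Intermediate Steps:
$j = -1$ ($j = - 6 \cdot 1 \cdot \frac{1}{6} = \left(-6\right) \frac{1}{6} = -1$)
$V = \frac{1}{701353} \approx 1.4258 \cdot 10^{-6}$
$x = \frac{1}{1402706}$ ($x = \frac{1}{2} \cdot \frac{1}{701353} = \frac{1}{1402706} \approx 7.1291 \cdot 10^{-7}$)
$Z{\left(z \right)} = z$ ($Z{\left(z \right)} = z 1 = z$)
$\frac{1}{x + Z{\left(j \right)}} = \frac{1}{\frac{1}{1402706} - 1} = \frac{1}{- \frac{1402705}{1402706}} = - \frac{1402706}{1402705}$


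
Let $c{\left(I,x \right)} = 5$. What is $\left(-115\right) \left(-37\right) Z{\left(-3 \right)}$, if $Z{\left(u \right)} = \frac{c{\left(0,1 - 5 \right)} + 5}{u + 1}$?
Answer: $-21275$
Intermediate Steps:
$Z{\left(u \right)} = \frac{10}{1 + u}$ ($Z{\left(u \right)} = \frac{5 + 5}{u + 1} = \frac{10}{1 + u}$)
$\left(-115\right) \left(-37\right) Z{\left(-3 \right)} = \left(-115\right) \left(-37\right) \frac{10}{1 - 3} = 4255 \frac{10}{-2} = 4255 \cdot 10 \left(- \frac{1}{2}\right) = 4255 \left(-5\right) = -21275$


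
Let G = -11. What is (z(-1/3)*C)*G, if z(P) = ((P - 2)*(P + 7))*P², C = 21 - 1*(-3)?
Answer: 12320/27 ≈ 456.30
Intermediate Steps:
C = 24 (C = 21 + 3 = 24)
z(P) = P²*(-2 + P)*(7 + P) (z(P) = ((-2 + P)*(7 + P))*P² = P²*(-2 + P)*(7 + P))
(z(-1/3)*C)*G = (((-1/3)²*(-14 + (-1/3)² + 5*(-1/3)))*24)*(-11) = (((-1*⅓)²*(-14 + (-1*⅓)² + 5*(-1*⅓)))*24)*(-11) = (((-⅓)²*(-14 + (-⅓)² + 5*(-⅓)))*24)*(-11) = (((-14 + ⅑ - 5/3)/9)*24)*(-11) = (((⅑)*(-140/9))*24)*(-11) = -140/81*24*(-11) = -1120/27*(-11) = 12320/27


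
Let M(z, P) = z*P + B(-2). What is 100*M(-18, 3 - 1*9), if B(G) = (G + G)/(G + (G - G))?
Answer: 11000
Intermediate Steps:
B(G) = 2 (B(G) = (2*G)/(G + 0) = (2*G)/G = 2)
M(z, P) = 2 + P*z (M(z, P) = z*P + 2 = P*z + 2 = 2 + P*z)
100*M(-18, 3 - 1*9) = 100*(2 + (3 - 1*9)*(-18)) = 100*(2 + (3 - 9)*(-18)) = 100*(2 - 6*(-18)) = 100*(2 + 108) = 100*110 = 11000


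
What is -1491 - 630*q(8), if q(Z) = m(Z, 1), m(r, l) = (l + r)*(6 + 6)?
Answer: -69531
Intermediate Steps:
m(r, l) = 12*l + 12*r (m(r, l) = (l + r)*12 = 12*l + 12*r)
q(Z) = 12 + 12*Z (q(Z) = 12*1 + 12*Z = 12 + 12*Z)
-1491 - 630*q(8) = -1491 - 630*(12 + 12*8) = -1491 - 630*(12 + 96) = -1491 - 630*108 = -1491 - 68040 = -69531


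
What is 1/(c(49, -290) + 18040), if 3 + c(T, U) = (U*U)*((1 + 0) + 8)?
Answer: 1/774937 ≈ 1.2904e-6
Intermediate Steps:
c(T, U) = -3 + 9*U² (c(T, U) = -3 + (U*U)*((1 + 0) + 8) = -3 + U²*(1 + 8) = -3 + U²*9 = -3 + 9*U²)
1/(c(49, -290) + 18040) = 1/((-3 + 9*(-290)²) + 18040) = 1/((-3 + 9*84100) + 18040) = 1/((-3 + 756900) + 18040) = 1/(756897 + 18040) = 1/774937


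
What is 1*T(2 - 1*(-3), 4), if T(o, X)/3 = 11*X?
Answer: 132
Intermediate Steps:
T(o, X) = 33*X (T(o, X) = 3*(11*X) = 33*X)
1*T(2 - 1*(-3), 4) = 1*(33*4) = 1*132 = 132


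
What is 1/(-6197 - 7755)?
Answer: -1/13952 ≈ -7.1674e-5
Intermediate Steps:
1/(-6197 - 7755) = 1/(-13952) = -1/13952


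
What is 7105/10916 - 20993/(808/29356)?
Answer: -840900390561/1102516 ≈ -7.6271e+5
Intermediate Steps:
7105/10916 - 20993/(808/29356) = 7105*(1/10916) - 20993/(808*(1/29356)) = 7105/10916 - 20993/202/7339 = 7105/10916 - 20993*7339/202 = 7105/10916 - 154067627/202 = -840900390561/1102516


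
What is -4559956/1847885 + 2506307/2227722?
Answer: -5526947189537/4116574067970 ≈ -1.3426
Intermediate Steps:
-4559956/1847885 + 2506307/2227722 = -5526947189537/4116574067970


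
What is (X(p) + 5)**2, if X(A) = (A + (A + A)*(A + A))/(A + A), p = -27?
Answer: 9409/4 ≈ 2352.3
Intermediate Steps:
X(A) = (A + 4*A**2)/(2*A) (X(A) = (A + (2*A)*(2*A))/((2*A)) = (A + 4*A**2)*(1/(2*A)) = (A + 4*A**2)/(2*A))
(X(p) + 5)**2 = ((1/2 + 2*(-27)) + 5)**2 = ((1/2 - 54) + 5)**2 = (-107/2 + 5)**2 = (-97/2)**2 = 9409/4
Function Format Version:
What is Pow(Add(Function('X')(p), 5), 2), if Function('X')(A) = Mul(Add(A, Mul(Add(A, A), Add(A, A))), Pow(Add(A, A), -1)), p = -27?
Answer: Rational(9409, 4) ≈ 2352.3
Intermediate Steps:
Function('X')(A) = Mul(Rational(1, 2), Pow(A, -1), Add(A, Mul(4, Pow(A, 2)))) (Function('X')(A) = Mul(Add(A, Mul(Mul(2, A), Mul(2, A))), Pow(Mul(2, A), -1)) = Mul(Add(A, Mul(4, Pow(A, 2))), Mul(Rational(1, 2), Pow(A, -1))) = Mul(Rational(1, 2), Pow(A, -1), Add(A, Mul(4, Pow(A, 2)))))
Pow(Add(Function('X')(p), 5), 2) = Pow(Add(Add(Rational(1, 2), Mul(2, -27)), 5), 2) = Pow(Add(Add(Rational(1, 2), -54), 5), 2) = Pow(Add(Rational(-107, 2), 5), 2) = Pow(Rational(-97, 2), 2) = Rational(9409, 4)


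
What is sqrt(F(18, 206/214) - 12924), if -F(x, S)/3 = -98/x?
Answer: I*sqrt(116169)/3 ≈ 113.61*I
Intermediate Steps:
F(x, S) = 294/x (F(x, S) = -(-294)/x = 294/x)
sqrt(F(18, 206/214) - 12924) = sqrt(294/18 - 12924) = sqrt(294*(1/18) - 12924) = sqrt(49/3 - 12924) = sqrt(-38723/3) = I*sqrt(116169)/3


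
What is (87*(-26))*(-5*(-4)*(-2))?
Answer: 90480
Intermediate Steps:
(87*(-26))*(-5*(-4)*(-2)) = -45240*(-2) = -2262*(-40) = 90480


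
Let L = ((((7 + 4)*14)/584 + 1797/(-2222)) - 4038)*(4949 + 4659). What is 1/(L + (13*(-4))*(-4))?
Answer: -81103/3146969365918 ≈ -2.5772e-8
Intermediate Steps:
L = -3146986235342/81103 (L = (((11*14)*(1/584) + 1797*(-1/2222)) - 4038)*9608 = ((154*(1/584) - 1797/2222) - 4038)*9608 = ((77/292 - 1797/2222) - 4038)*9608 = (-176815/324412 - 4038)*9608 = -1310152471/324412*9608 = -3146986235342/81103 ≈ -3.8802e+7)
1/(L + (13*(-4))*(-4)) = 1/(-3146986235342/81103 + (13*(-4))*(-4)) = 1/(-3146986235342/81103 - 52*(-4)) = 1/(-3146986235342/81103 + 208) = 1/(-3146969365918/81103) = -81103/3146969365918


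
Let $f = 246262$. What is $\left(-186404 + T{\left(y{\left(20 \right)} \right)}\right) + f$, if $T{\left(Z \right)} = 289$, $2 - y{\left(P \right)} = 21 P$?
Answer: $60147$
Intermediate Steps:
$y{\left(P \right)} = 2 - 21 P$
$\left(-186404 + T{\left(y{\left(20 \right)} \right)}\right) + f = \left(-186404 + 289\right) + 246262 = -186115 + 246262 = 60147$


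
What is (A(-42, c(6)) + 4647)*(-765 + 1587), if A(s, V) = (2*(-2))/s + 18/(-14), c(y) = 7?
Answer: 26731988/7 ≈ 3.8189e+6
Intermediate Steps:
A(s, V) = -9/7 - 4/s (A(s, V) = -4/s + 18*(-1/14) = -4/s - 9/7 = -9/7 - 4/s)
(A(-42, c(6)) + 4647)*(-765 + 1587) = ((-9/7 - 4/(-42)) + 4647)*(-765 + 1587) = ((-9/7 - 4*(-1/42)) + 4647)*822 = ((-9/7 + 2/21) + 4647)*822 = (-25/21 + 4647)*822 = (97562/21)*822 = 26731988/7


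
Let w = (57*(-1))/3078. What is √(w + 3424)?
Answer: √1109370/18 ≈ 58.515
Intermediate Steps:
w = -1/54 (w = -57*1/3078 = -1/54 ≈ -0.018519)
√(w + 3424) = √(-1/54 + 3424) = √(184895/54) = √1109370/18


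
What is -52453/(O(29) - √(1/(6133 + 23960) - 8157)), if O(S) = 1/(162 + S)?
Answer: -301487412639/8954940026693 - 19135378930*I*√73868865798/8954940026693 ≈ -0.033667 - 580.77*I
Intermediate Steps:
-52453/(O(29) - √(1/(6133 + 23960) - 8157)) = -52453/(1/(162 + 29) - √(1/(6133 + 23960) - 8157)) = -52453/(1/191 - √(1/30093 - 8157)) = -52453/(1/191 - √(-245468600/30093)) = -52453/(1/191 - 10*I*√73868865798/30093)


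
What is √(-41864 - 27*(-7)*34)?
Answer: I*√35438 ≈ 188.25*I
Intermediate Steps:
√(-41864 - 27*(-7)*34) = √(-41864 + 189*34) = √(-41864 + 6426) = √(-35438) = I*√35438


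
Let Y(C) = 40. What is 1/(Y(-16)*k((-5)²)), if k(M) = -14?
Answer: -1/560 ≈ -0.0017857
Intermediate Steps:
1/(Y(-16)*k((-5)²)) = 1/(40*(-14)) = 1/(-560) = -1/560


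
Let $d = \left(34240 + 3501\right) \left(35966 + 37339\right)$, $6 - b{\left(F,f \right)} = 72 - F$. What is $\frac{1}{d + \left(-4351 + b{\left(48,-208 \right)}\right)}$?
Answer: $\frac{1}{2766599636} \approx 3.6145 \cdot 10^{-10}$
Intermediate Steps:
$b{\left(F,f \right)} = -66 + F$ ($b{\left(F,f \right)} = 6 - \left(72 - F\right) = 6 + \left(-72 + F\right) = -66 + F$)
$d = 2766604005$ ($d = 37741 \cdot 73305 = 2766604005$)
$\frac{1}{d + \left(-4351 + b{\left(48,-208 \right)}\right)} = \frac{1}{2766604005 + \left(-4351 + \left(-66 + 48\right)\right)} = \frac{1}{2766604005 - 4369} = \frac{1}{2766599636}$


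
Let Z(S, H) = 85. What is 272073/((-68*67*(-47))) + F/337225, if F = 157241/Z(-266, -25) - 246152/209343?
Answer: 2052133466920249/1608169890526500 ≈ 1.2761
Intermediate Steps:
F = 32896379743/17794155 (F = 157241/85 - 246152/209343 = 32896379743/17794155 ≈ 1848.7)
272073/((-68*67*(-47))) + F/337225 = 272073/((-68*67*(-47))) + (32896379743/17794155)/337225 = 272073/((-4556*(-47))) + (32896379743/17794155)*(1/337225) = 272073/214132 + 32896379743/6000633919875 = 2052133466920249/1608169890526500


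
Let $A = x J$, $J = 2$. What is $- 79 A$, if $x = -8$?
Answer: $1264$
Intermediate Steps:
$A = -16$ ($A = \left(-8\right) 2 = -16$)
$- 79 A = \left(-79\right) \left(-16\right) = 1264$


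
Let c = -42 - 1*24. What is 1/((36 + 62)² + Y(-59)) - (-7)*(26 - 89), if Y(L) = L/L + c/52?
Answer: -110116351/249697 ≈ -441.00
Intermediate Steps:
c = -66 (c = -42 - 24 = -66)
Y(L) = -7/26 (Y(L) = L/L - 66/52 = 1 - 66*1/52 = 1 - 33/26 = -7/26)
1/((36 + 62)² + Y(-59)) - (-7)*(26 - 89) = 1/((36 + 62)² - 7/26) - (-7)*(26 - 89) = 1/(98² - 7/26) - (-7)*(-63) = 1/(9604 - 7/26) - 1*441 = 1/(249697/26) - 441 = 26/249697 - 441 = -110116351/249697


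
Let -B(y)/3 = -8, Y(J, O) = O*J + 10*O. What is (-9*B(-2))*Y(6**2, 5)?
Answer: -49680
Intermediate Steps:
Y(J, O) = 10*O + J*O (Y(J, O) = J*O + 10*O = 10*O + J*O)
B(y) = 24 (B(y) = -3*(-8) = 24)
(-9*B(-2))*Y(6**2, 5) = (-9*24)*(5*(10 + 6**2)) = -1080*(10 + 36) = -1080*46 = -216*230 = -49680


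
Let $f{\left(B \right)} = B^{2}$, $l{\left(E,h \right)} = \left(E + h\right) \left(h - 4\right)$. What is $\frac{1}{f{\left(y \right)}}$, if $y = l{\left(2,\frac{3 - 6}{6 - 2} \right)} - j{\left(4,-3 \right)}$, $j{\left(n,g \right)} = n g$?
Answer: $\frac{256}{9409} \approx 0.027208$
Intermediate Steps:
$j{\left(n,g \right)} = g n$
$l{\left(E,h \right)} = \left(-4 + h\right) \left(E + h\right)$ ($l{\left(E,h \right)} = \left(E + h\right) \left(-4 + h\right) = \left(-4 + h\right) \left(E + h\right)$)
$y = \frac{97}{16}$ ($y = \left(\left(\frac{3 - 6}{6 - 2}\right)^{2} - 8 - 4 \frac{3 - 6}{6 - 2} + 2 \frac{3 - 6}{6 - 2}\right) - \left(-3\right) 4 = \left(\left(- \frac{3}{4}\right)^{2} - 8 - 4 \left(- \frac{3}{4}\right) + 2 \left(- \frac{3}{4}\right)\right) - -12 = \left(\left(\left(-3\right) \frac{1}{4}\right)^{2} - 8 - 4 \left(\left(-3\right) \frac{1}{4}\right) + 2 \left(\left(-3\right) \frac{1}{4}\right)\right) + 12 = \left(\left(- \frac{3}{4}\right)^{2} - 8 - -3 + 2 \left(- \frac{3}{4}\right)\right) + 12 = \left(\frac{9}{16} - 8 + 3 - \frac{3}{2}\right) + 12 = - \frac{95}{16} + 12 = \frac{97}{16} \approx 6.0625$)
$\frac{1}{f{\left(y \right)}} = \frac{1}{\left(\frac{97}{16}\right)^{2}} = \frac{1}{\frac{9409}{256}} = \frac{256}{9409}$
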